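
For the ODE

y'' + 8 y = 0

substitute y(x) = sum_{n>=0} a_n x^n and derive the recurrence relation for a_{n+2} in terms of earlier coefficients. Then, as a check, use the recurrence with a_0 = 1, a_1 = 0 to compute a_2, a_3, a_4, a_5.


Substitute y = sum_n a_n x^n into y'' + (const) y = 0.
y''(x) = sum_{n>=0} (n+2)(n+1) a_{n+2} x^n.
The ODE becomes sum_n [(n+2)(n+1) a_{n+2} + 8 a_n] x^n = 0.
Setting each coefficient to zero gives the recurrence:
  (n+2)(n+1) a_{n+2} + 8 a_n = 0,
  a_{n+2} = -8 / ((n+1)(n+2)) a_n.

Check with a_0 = 1, a_1 = 0 (apply the recurrence for n = 0, 1, 2, 3): a_0 = 1, a_1 = 0, a_2 = -4, a_3 = 0, a_4 = 8/3, a_5 = 0.

a_{n+2} = -8/((n+1)(n+2)) * a_n; check: a_0 = 1, a_1 = 0, a_2 = -4, a_3 = 0, a_4 = 8/3, a_5 = 0


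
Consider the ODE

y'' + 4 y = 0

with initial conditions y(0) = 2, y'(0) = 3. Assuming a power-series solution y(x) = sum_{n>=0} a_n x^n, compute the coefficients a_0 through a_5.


Ansatz: y(x) = sum_{n>=0} a_n x^n, so y'(x) = sum_{n>=1} n a_n x^(n-1) and y''(x) = sum_{n>=2} n(n-1) a_n x^(n-2).
Substitute into P(x) y'' + Q(x) y' + R(x) y = 0 with P(x) = 1, Q(x) = 0, R(x) = 4, and match powers of x.
Initial conditions: a_0 = 2, a_1 = 3.
Setting the coefficient of each power of x to zero and solving order by order (substituting the coefficients already found):
  x^0: 2 a_2 + 4 a_0 = 0  ->  2 a_2 = -4 a_0 = -8  ->  a_2 = -4
  x^1: 6 a_3 + 4 a_1 = 0  ->  6 a_3 = -4 a_1 = -12  ->  a_3 = -2
  x^2: 12 a_4 + 4 a_2 = 0  ->  12 a_4 = -4 a_2 = 16  ->  a_4 = 4/3
  x^3: 20 a_5 + 4 a_3 = 0  ->  20 a_5 = -4 a_3 = 8  ->  a_5 = 2/5
Truncated series: y(x) = 2 + 3 x - 4 x^2 - 2 x^3 + (4/3) x^4 + (2/5) x^5 + O(x^6).

a_0 = 2; a_1 = 3; a_2 = -4; a_3 = -2; a_4 = 4/3; a_5 = 2/5


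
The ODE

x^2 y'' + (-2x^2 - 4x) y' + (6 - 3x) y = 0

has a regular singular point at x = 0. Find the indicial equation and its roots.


Divide by x^2 to reach normal form y'' + P_1(x) y' + P_2(x) y = 0 with P_1(x) = -2 - 4/x and P_2(x) = -3/x + 6/x^2.
x = 0 is a singular point because the y'-coefficient -2 - 4/x has a pole at x = 0 and the y-coefficient -3/x + 6/x^2 has a pole at x = 0.
It is a regular singular point because x P_1(x) = p(x) = -2x - 4 and x^2 P_2(x) = q(x) = 6 - 3x are polynomials, hence analytic at x = 0.
p(0) = -4,  q(0) = 6.
Indicial equation: r(r-1) + p(0) r + q(0) = 0, i.e. r^2 + (p(0) - 1) r + q(0) = 0, i.e. r^2 - 5 r + 6 = 0.
Discriminant: (-5)^2 - 4(6) = 1, so r = (5 ± 1)/2.
Solving: r_1 = 3, r_2 = 2.

indicial: r^2 - 5 r + 6 = 0; roots r_1 = 3, r_2 = 2


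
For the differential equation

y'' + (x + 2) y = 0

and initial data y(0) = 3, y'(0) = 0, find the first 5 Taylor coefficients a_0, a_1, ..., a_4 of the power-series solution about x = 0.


Ansatz: y(x) = sum_{n>=0} a_n x^n, so y'(x) = sum_{n>=1} n a_n x^(n-1) and y''(x) = sum_{n>=2} n(n-1) a_n x^(n-2).
Substitute into P(x) y'' + Q(x) y' + R(x) y = 0 with P(x) = 1, Q(x) = 0, R(x) = x + 2, and match powers of x.
Initial conditions: a_0 = 3, a_1 = 0.
Setting the coefficient of each power of x to zero and solving order by order (substituting the coefficients already found):
  x^0: 2 a_2 + 2 a_0 = 0  ->  2 a_2 = -2 a_0 = -6  ->  a_2 = -3
  x^1: 6 a_3 + 2 a_1 + a_0 = 0  ->  6 a_3 = -2 a_1 - a_0 = -3  ->  a_3 = -1/2
  x^2: 12 a_4 + 2 a_2 + a_1 = 0  ->  12 a_4 = -2 a_2 - a_1 = 6  ->  a_4 = 1/2
Truncated series: y(x) = 3 - 3 x^2 - (1/2) x^3 + (1/2) x^4 + O(x^5).

a_0 = 3; a_1 = 0; a_2 = -3; a_3 = -1/2; a_4 = 1/2


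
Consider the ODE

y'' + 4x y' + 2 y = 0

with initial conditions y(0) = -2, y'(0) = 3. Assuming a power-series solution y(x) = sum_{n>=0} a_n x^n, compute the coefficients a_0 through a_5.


Ansatz: y(x) = sum_{n>=0} a_n x^n, so y'(x) = sum_{n>=1} n a_n x^(n-1) and y''(x) = sum_{n>=2} n(n-1) a_n x^(n-2).
Substitute into P(x) y'' + Q(x) y' + R(x) y = 0 with P(x) = 1, Q(x) = 4x, R(x) = 2, and match powers of x.
Initial conditions: a_0 = -2, a_1 = 3.
Setting the coefficient of each power of x to zero and solving order by order (substituting the coefficients already found):
  x^0: 2 a_2 + 2 a_0 = 0  ->  2 a_2 = -2 a_0 = 4  ->  a_2 = 2
  x^1: 6 a_3 + 6 a_1 = 0  ->  6 a_3 = -6 a_1 = -18  ->  a_3 = -3
  x^2: 12 a_4 + 10 a_2 = 0  ->  12 a_4 = -10 a_2 = -20  ->  a_4 = -5/3
  x^3: 20 a_5 + 14 a_3 = 0  ->  20 a_5 = -14 a_3 = 42  ->  a_5 = 21/10
Truncated series: y(x) = -2 + 3 x + 2 x^2 - 3 x^3 - (5/3) x^4 + (21/10) x^5 + O(x^6).

a_0 = -2; a_1 = 3; a_2 = 2; a_3 = -3; a_4 = -5/3; a_5 = 21/10


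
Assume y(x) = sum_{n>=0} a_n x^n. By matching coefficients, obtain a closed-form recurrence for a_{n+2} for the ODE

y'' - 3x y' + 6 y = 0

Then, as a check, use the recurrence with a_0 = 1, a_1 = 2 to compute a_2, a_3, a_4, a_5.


Substitute y = sum_n a_n x^n.
y''(x) has coefficient (n+2)(n+1) a_{n+2} at x^n;
-3 x y'(x) has coefficient -3 n a_n at x^n (shift);
6 y(x) has coefficient 6 a_n at x^n.
Matching x^n: (n+2)(n+1) a_{n+2} + (-3n + 6) a_n = 0.
Thus a_{n+2} = (3n - 6) / ((n+1)(n+2)) * a_n.

Check with a_0 = 1, a_1 = 2 (apply the recurrence for n = 0, 1, 2, 3): a_0 = 1, a_1 = 2, a_2 = -3, a_3 = -1, a_4 = 0, a_5 = -3/20.

a_(n+2) = (3n - 6) / ((n+1)(n+2)) * a_n; check: a_0 = 1, a_1 = 2, a_2 = -3, a_3 = -1, a_4 = 0, a_5 = -3/20


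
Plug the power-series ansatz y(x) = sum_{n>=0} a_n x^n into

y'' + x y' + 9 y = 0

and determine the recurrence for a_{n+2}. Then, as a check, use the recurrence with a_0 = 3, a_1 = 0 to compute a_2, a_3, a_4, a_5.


Substitute y = sum_n a_n x^n.
y''(x) has coefficient (n+2)(n+1) a_{n+2} at x^n;
x y'(x) has coefficient n a_n at x^n (shift);
9 y(x) has coefficient 9 a_n at x^n.
Matching x^n: (n+2)(n+1) a_{n+2} + (n + 9) a_n = 0.
Thus a_{n+2} = (-n - 9) / ((n+1)(n+2)) * a_n.

Check with a_0 = 3, a_1 = 0 (apply the recurrence for n = 0, 1, 2, 3): a_0 = 3, a_1 = 0, a_2 = -27/2, a_3 = 0, a_4 = 99/8, a_5 = 0.

a_(n+2) = (-n - 9) / ((n+1)(n+2)) * a_n; check: a_0 = 3, a_1 = 0, a_2 = -27/2, a_3 = 0, a_4 = 99/8, a_5 = 0


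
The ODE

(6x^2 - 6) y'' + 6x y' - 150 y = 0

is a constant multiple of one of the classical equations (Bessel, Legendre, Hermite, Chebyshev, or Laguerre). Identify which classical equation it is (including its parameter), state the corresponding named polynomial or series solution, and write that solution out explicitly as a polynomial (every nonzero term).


All three coefficients share the factor -6; dividing through by -6 gives  (1 - x^2) y'' - x y' + 25 y = 0.
This matches the Chebyshev equation (1 - x^2) y'' - x y' + n^2 y = 0 (note the -x y' term, not -2x y') with n^2 = 25, so n = 5; the polynomial solution is T_5(x).
With y = sum_k a_k x^k, matching x^k gives (k+2)(k+1) a_{k+2} = (k^2 - n^2) a_k = (k - 5)(k + 5) a_k. The right side vanishes at k = 5, so the series with the parity of 5 terminates at degree 5.
Standard normalization: leading coefficient of T_n is 2^(n-1), so a_5 = 2^4 = 16. Work downward with a_k = (k+1)(k+2) a_{k+2} / ((k - 5)(k + 5)):
  a_3 = (4)(5)(16) / ((3 - 5)(3 + 5)) = 320/(-16) = -20
  a_1 = (2)(3)(-20) / ((1 - 5)(1 + 5)) = -120/(-24) = 5
Hence T_5(x) = 16 x^5 - 20 x^3 + 5 x.

T_5(x); series = 16 x^5 - 20 x^3 + 5 x


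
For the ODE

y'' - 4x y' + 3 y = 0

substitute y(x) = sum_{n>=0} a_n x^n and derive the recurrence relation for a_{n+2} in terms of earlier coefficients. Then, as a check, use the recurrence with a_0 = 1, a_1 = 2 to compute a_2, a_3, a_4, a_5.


Substitute y = sum_n a_n x^n.
y''(x) has coefficient (n+2)(n+1) a_{n+2} at x^n;
-4 x y'(x) has coefficient -4 n a_n at x^n (shift);
3 y(x) has coefficient 3 a_n at x^n.
Matching x^n: (n+2)(n+1) a_{n+2} + (-4n + 3) a_n = 0.
Thus a_{n+2} = (4n - 3) / ((n+1)(n+2)) * a_n.

Check with a_0 = 1, a_1 = 2 (apply the recurrence for n = 0, 1, 2, 3): a_0 = 1, a_1 = 2, a_2 = -3/2, a_3 = 1/3, a_4 = -5/8, a_5 = 3/20.

a_(n+2) = (4n - 3) / ((n+1)(n+2)) * a_n; check: a_0 = 1, a_1 = 2, a_2 = -3/2, a_3 = 1/3, a_4 = -5/8, a_5 = 3/20


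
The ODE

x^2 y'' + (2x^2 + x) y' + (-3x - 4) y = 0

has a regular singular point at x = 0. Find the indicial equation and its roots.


Divide by x^2 to reach normal form y'' + P_1(x) y' + P_2(x) y = 0 with P_1(x) = 2 + 1/x and P_2(x) = -3/x - 4/x^2.
x = 0 is a singular point because the y'-coefficient 2 + 1/x has a pole at x = 0 and the y-coefficient -3/x - 4/x^2 has a pole at x = 0.
It is a regular singular point because x P_1(x) = p(x) = 2x + 1 and x^2 P_2(x) = q(x) = -3x - 4 are polynomials, hence analytic at x = 0.
p(0) = 1,  q(0) = -4.
Indicial equation: r(r-1) + p(0) r + q(0) = 0, i.e. r^2 + (p(0) - 1) r + q(0) = 0, i.e. r^2 - 4 = 0.
Discriminant: (0)^2 - 4(-4) = 16, so r = (0 ± 4)/2.
Solving: r_1 = 2, r_2 = -2.

indicial: r^2 - 4 = 0; roots r_1 = 2, r_2 = -2


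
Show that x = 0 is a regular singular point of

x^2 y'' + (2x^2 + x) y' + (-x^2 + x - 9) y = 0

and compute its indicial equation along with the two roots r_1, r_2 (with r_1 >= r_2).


Divide by x^2 to reach normal form y'' + P_1(x) y' + P_2(x) y = 0 with P_1(x) = 2 + 1/x and P_2(x) = -1 + 1/x - 9/x^2.
x = 0 is a singular point because the y'-coefficient 2 + 1/x has a pole at x = 0 and the y-coefficient -1 + 1/x - 9/x^2 has a pole at x = 0.
It is a regular singular point because x P_1(x) = p(x) = 2x + 1 and x^2 P_2(x) = q(x) = -x^2 + x - 9 are polynomials, hence analytic at x = 0.
p(0) = 1,  q(0) = -9.
Indicial equation: r(r-1) + p(0) r + q(0) = 0, i.e. r^2 + (p(0) - 1) r + q(0) = 0, i.e. r^2 - 9 = 0.
Discriminant: (0)^2 - 4(-9) = 36, so r = (0 ± 6)/2.
Solving: r_1 = 3, r_2 = -3.

indicial: r^2 - 9 = 0; roots r_1 = 3, r_2 = -3


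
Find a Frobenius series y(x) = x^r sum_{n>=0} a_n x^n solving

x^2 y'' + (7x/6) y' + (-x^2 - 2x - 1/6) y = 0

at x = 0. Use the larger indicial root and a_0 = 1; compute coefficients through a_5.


Write in Frobenius form y'' + (p(x)/x) y' + (q(x)/x^2) y = 0:
  p(x) = 7/6,  q(x) = -x^2 - 2x - 1/6.
Indicial equation: r(r-1) + (7/6) r + (-1/6) = 0 -> roots r_1 = 1/3, r_2 = -1/2.
Take r = r_1 = 1/3. Let y(x) = x^r sum_{n>=0} a_n x^n with a_0 = 1.
Substitute y = x^r sum a_n x^n and match x^{r+n}. The recurrence is
  D(n) a_n - 2 a_{n-1} - 1 a_{n-2} = 0,  where D(n) = (r+n)(r+n-1) + (7/6)(r+n) + (-1/6).
  a_n = [2 a_{n-1} + 1 a_{n-2}] / D(n).
Since the indicial polynomial factors as (r - r_1)(r - r_2), D(n) = (r_1 + n - r_1)(r_1 + n - r_2) = n(n + 5/6).
Evaluating step by step (a_0 = 1):
  n = 1: D(1) = 1(1 + 5/6) = 11/6; numerator = 2(1) = 2; a_1 = (2)/(11/6) = 12/11
  n = 2: D(2) = 2(2 + 5/6) = 17/3; numerator = 2(12/11) + 1(1) = 35/11; a_2 = (35/11)/(17/3) = 105/187
  n = 3: D(3) = 3(3 + 5/6) = 23/2; numerator = 2(105/187) + 1(12/11) = 414/187; a_3 = (414/187)/(23/2) = 36/187
  n = 4: D(4) = 4(4 + 5/6) = 58/3; numerator = 2(36/187) + 1(105/187) = 177/187; a_4 = (177/187)/(58/3) = 531/10846
  n = 5: D(5) = 5(5 + 5/6) = 175/6; numerator = 2(531/10846) + 1(36/187) = 1575/5423; a_5 = (1575/5423)/(175/6) = 54/5423

r = 1/3; a_0 = 1; a_1 = 12/11; a_2 = 105/187; a_3 = 36/187; a_4 = 531/10846; a_5 = 54/5423


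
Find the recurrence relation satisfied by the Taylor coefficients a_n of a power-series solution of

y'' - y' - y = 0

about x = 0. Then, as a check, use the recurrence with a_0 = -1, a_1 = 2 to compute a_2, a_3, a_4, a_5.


Substitute y = sum_n a_n x^n.
y''(x) has coefficient (n+2)(n+1) a_{n+2} at x^n;
-y'(x) has coefficient -(n+1) a_{n+1} at x^n;
-y(x) has coefficient -1 a_n at x^n.
Matching x^n: (n+2)(n+1) a_{n+2} - (n+1) a_{n+1} - 1 a_n = 0.
Thus a_{n+2} = [(n+1) a_{n+1} + 1 a_n] / ((n+1)(n+2)).

Check with a_0 = -1, a_1 = 2 (apply the recurrence for n = 0, 1, 2, 3): a_0 = -1, a_1 = 2, a_2 = 1/2, a_3 = 1/2, a_4 = 1/6, a_5 = 7/120.

a_(n+2) = [(n+1) a_(n+1) + 1 a_n] / ((n+1)(n+2)); check: a_0 = -1, a_1 = 2, a_2 = 1/2, a_3 = 1/2, a_4 = 1/6, a_5 = 7/120


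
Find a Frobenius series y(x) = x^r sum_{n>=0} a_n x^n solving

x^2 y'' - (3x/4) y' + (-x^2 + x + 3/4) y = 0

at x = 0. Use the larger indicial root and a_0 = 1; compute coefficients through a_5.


Write in Frobenius form y'' + (p(x)/x) y' + (q(x)/x^2) y = 0:
  p(x) = -3/4,  q(x) = -x^2 + x + 3/4.
Indicial equation: r(r-1) + (-3/4) r + (3/4) = 0 -> roots r_1 = 1, r_2 = 3/4.
Take r = r_1 = 1. Let y(x) = x^r sum_{n>=0} a_n x^n with a_0 = 1.
Substitute y = x^r sum a_n x^n and match x^{r+n}. The recurrence is
  D(n) a_n + 1 a_{n-1} - 1 a_{n-2} = 0,  where D(n) = (r+n)(r+n-1) + (-3/4)(r+n) + (3/4).
  a_n = [-1 a_{n-1} + 1 a_{n-2}] / D(n).
Since the indicial polynomial factors as (r - r_1)(r - r_2), D(n) = (r_1 + n - r_1)(r_1 + n - r_2) = n(n + 1/4).
Evaluating step by step (a_0 = 1):
  n = 1: D(1) = 1(1 + 1/4) = 5/4; numerator = -1(1) = -1; a_1 = (-1)/(5/4) = -4/5
  n = 2: D(2) = 2(2 + 1/4) = 9/2; numerator = -1(-4/5) + 1(1) = 9/5; a_2 = (9/5)/(9/2) = 2/5
  n = 3: D(3) = 3(3 + 1/4) = 39/4; numerator = -1(2/5) + 1(-4/5) = -6/5; a_3 = (-6/5)/(39/4) = -8/65
  n = 4: D(4) = 4(4 + 1/4) = 17; numerator = -1(-8/65) + 1(2/5) = 34/65; a_4 = (34/65)/(17) = 2/65
  n = 5: D(5) = 5(5 + 1/4) = 105/4; numerator = -1(2/65) + 1(-8/65) = -2/13; a_5 = (-2/13)/(105/4) = -8/1365

r = 1; a_0 = 1; a_1 = -4/5; a_2 = 2/5; a_3 = -8/65; a_4 = 2/65; a_5 = -8/1365


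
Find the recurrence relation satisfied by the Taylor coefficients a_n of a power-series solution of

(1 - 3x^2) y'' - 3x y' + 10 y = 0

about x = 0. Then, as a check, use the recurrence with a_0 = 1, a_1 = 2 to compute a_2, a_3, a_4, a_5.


Substitute y = sum_n a_n x^n.
(1 - 3 x^2) y'' contributes (n+2)(n+1) a_{n+2} - 3 n(n-1) a_n at x^n.
-3 x y'(x) contributes -3 n a_n at x^n.
10 y(x) contributes 10 a_n at x^n.
Matching x^n: (n+2)(n+1) a_{n+2} + (-3 n(n-1) - 3 n + 10) a_n = 0.
Thus a_{n+2} = (3 n(n-1) + 3 n - 10) / ((n+1)(n+2)) * a_n.

Check with a_0 = 1, a_1 = 2 (apply the recurrence for n = 0, 1, 2, 3): a_0 = 1, a_1 = 2, a_2 = -5, a_3 = -7/3, a_4 = -5/6, a_5 = -119/60.

a_(n+2) = (3 n(n-1) + 3 n - 10) / ((n+1)(n+2)) * a_n; check: a_0 = 1, a_1 = 2, a_2 = -5, a_3 = -7/3, a_4 = -5/6, a_5 = -119/60


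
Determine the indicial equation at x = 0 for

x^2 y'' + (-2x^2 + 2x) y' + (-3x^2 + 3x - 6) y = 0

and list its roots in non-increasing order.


Divide by x^2 to reach normal form y'' + P_1(x) y' + P_2(x) y = 0 with P_1(x) = -2 + 2/x and P_2(x) = -3 + 3/x - 6/x^2.
x = 0 is a singular point because the y'-coefficient -2 + 2/x has a pole at x = 0 and the y-coefficient -3 + 3/x - 6/x^2 has a pole at x = 0.
It is a regular singular point because x P_1(x) = p(x) = 2 - 2x and x^2 P_2(x) = q(x) = -3x^2 + 3x - 6 are polynomials, hence analytic at x = 0.
p(0) = 2,  q(0) = -6.
Indicial equation: r(r-1) + p(0) r + q(0) = 0, i.e. r^2 + (p(0) - 1) r + q(0) = 0, i.e. r^2 + 1 r - 6 = 0.
Discriminant: (1)^2 - 4(-6) = 25, so r = (-1 ± 5)/2.
Solving: r_1 = 2, r_2 = -3.

indicial: r^2 + 1 r - 6 = 0; roots r_1 = 2, r_2 = -3


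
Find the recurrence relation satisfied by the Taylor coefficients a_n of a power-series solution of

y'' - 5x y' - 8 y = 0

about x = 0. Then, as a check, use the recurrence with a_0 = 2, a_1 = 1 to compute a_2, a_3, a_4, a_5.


Substitute y = sum_n a_n x^n.
y''(x) has coefficient (n+2)(n+1) a_{n+2} at x^n;
-5 x y'(x) has coefficient -5 n a_n at x^n (shift);
-8 y(x) has coefficient -8 a_n at x^n.
Matching x^n: (n+2)(n+1) a_{n+2} + (-5n - 8) a_n = 0.
Thus a_{n+2} = (5n + 8) / ((n+1)(n+2)) * a_n.

Check with a_0 = 2, a_1 = 1 (apply the recurrence for n = 0, 1, 2, 3): a_0 = 2, a_1 = 1, a_2 = 8, a_3 = 13/6, a_4 = 12, a_5 = 299/120.

a_(n+2) = (5n + 8) / ((n+1)(n+2)) * a_n; check: a_0 = 2, a_1 = 1, a_2 = 8, a_3 = 13/6, a_4 = 12, a_5 = 299/120


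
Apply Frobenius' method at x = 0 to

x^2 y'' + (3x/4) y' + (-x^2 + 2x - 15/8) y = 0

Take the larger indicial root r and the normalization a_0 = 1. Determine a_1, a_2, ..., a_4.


Write in Frobenius form y'' + (p(x)/x) y' + (q(x)/x^2) y = 0:
  p(x) = 3/4,  q(x) = -x^2 + 2x - 15/8.
Indicial equation: r(r-1) + (3/4) r + (-15/8) = 0 -> roots r_1 = 3/2, r_2 = -5/4.
Take r = r_1 = 3/2. Let y(x) = x^r sum_{n>=0} a_n x^n with a_0 = 1.
Substitute y = x^r sum a_n x^n and match x^{r+n}. The recurrence is
  D(n) a_n + 2 a_{n-1} - 1 a_{n-2} = 0,  where D(n) = (r+n)(r+n-1) + (3/4)(r+n) + (-15/8).
  a_n = [-2 a_{n-1} + 1 a_{n-2}] / D(n).
Since the indicial polynomial factors as (r - r_1)(r - r_2), D(n) = (r_1 + n - r_1)(r_1 + n - r_2) = n(n + 11/4).
Evaluating step by step (a_0 = 1):
  n = 1: D(1) = 1(1 + 11/4) = 15/4; numerator = -2(1) = -2; a_1 = (-2)/(15/4) = -8/15
  n = 2: D(2) = 2(2 + 11/4) = 19/2; numerator = -2(-8/15) + 1(1) = 31/15; a_2 = (31/15)/(19/2) = 62/285
  n = 3: D(3) = 3(3 + 11/4) = 69/4; numerator = -2(62/285) + 1(-8/15) = -92/95; a_3 = (-92/95)/(69/4) = -16/285
  n = 4: D(4) = 4(4 + 11/4) = 27; numerator = -2(-16/285) + 1(62/285) = 94/285; a_4 = (94/285)/(27) = 94/7695

r = 3/2; a_0 = 1; a_1 = -8/15; a_2 = 62/285; a_3 = -16/285; a_4 = 94/7695


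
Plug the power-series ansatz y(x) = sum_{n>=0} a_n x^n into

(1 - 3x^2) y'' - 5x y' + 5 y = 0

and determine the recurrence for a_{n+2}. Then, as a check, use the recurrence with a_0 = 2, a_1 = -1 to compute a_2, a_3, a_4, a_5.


Substitute y = sum_n a_n x^n.
(1 - 3 x^2) y'' contributes (n+2)(n+1) a_{n+2} - 3 n(n-1) a_n at x^n.
-5 x y'(x) contributes -5 n a_n at x^n.
5 y(x) contributes 5 a_n at x^n.
Matching x^n: (n+2)(n+1) a_{n+2} + (-3 n(n-1) - 5 n + 5) a_n = 0.
Thus a_{n+2} = (3 n(n-1) + 5 n - 5) / ((n+1)(n+2)) * a_n.

Check with a_0 = 2, a_1 = -1 (apply the recurrence for n = 0, 1, 2, 3): a_0 = 2, a_1 = -1, a_2 = -5, a_3 = 0, a_4 = -55/12, a_5 = 0.

a_(n+2) = (3 n(n-1) + 5 n - 5) / ((n+1)(n+2)) * a_n; check: a_0 = 2, a_1 = -1, a_2 = -5, a_3 = 0, a_4 = -55/12, a_5 = 0


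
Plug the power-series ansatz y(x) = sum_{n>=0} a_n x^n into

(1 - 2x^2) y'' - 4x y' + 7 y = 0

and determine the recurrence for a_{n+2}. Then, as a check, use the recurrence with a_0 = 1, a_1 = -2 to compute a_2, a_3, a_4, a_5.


Substitute y = sum_n a_n x^n.
(1 - 2 x^2) y'' contributes (n+2)(n+1) a_{n+2} - 2 n(n-1) a_n at x^n.
-4 x y'(x) contributes -4 n a_n at x^n.
7 y(x) contributes 7 a_n at x^n.
Matching x^n: (n+2)(n+1) a_{n+2} + (-2 n(n-1) - 4 n + 7) a_n = 0.
Thus a_{n+2} = (2 n(n-1) + 4 n - 7) / ((n+1)(n+2)) * a_n.

Check with a_0 = 1, a_1 = -2 (apply the recurrence for n = 0, 1, 2, 3): a_0 = 1, a_1 = -2, a_2 = -7/2, a_3 = 1, a_4 = -35/24, a_5 = 17/20.

a_(n+2) = (2 n(n-1) + 4 n - 7) / ((n+1)(n+2)) * a_n; check: a_0 = 1, a_1 = -2, a_2 = -7/2, a_3 = 1, a_4 = -35/24, a_5 = 17/20


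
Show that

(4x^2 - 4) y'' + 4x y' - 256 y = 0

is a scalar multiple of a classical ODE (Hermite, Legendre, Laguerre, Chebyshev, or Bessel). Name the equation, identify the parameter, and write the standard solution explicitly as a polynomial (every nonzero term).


All three coefficients share the factor -4; dividing through by -4 gives  (1 - x^2) y'' - x y' + 64 y = 0.
This matches the Chebyshev equation (1 - x^2) y'' - x y' + n^2 y = 0 (note the -x y' term, not -2x y') with n^2 = 64, so n = 8; the polynomial solution is T_8(x).
With y = sum_k a_k x^k, matching x^k gives (k+2)(k+1) a_{k+2} = (k^2 - n^2) a_k = (k - 8)(k + 8) a_k. The right side vanishes at k = 8, so the series with the parity of 8 terminates at degree 8.
Standard normalization: leading coefficient of T_n is 2^(n-1), so a_8 = 2^7 = 128. Work downward with a_k = (k+1)(k+2) a_{k+2} / ((k - 8)(k + 8)):
  a_6 = (7)(8)(128) / ((6 - 8)(6 + 8)) = 7168/(-28) = -256
  a_4 = (5)(6)(-256) / ((4 - 8)(4 + 8)) = -7680/(-48) = 160
  a_2 = (3)(4)(160) / ((2 - 8)(2 + 8)) = 1920/(-60) = -32
  a_0 = (1)(2)(-32) / ((0 - 8)(0 + 8)) = -64/(-64) = 1
Hence T_8(x) = 128 x^8 - 256 x^6 + 160 x^4 - 32 x^2 + 1.

T_8(x); series = 128 x^8 - 256 x^6 + 160 x^4 - 32 x^2 + 1


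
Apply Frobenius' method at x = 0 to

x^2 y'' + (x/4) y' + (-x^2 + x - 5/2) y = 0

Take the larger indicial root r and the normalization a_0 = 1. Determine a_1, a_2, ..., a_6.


Write in Frobenius form y'' + (p(x)/x) y' + (q(x)/x^2) y = 0:
  p(x) = 1/4,  q(x) = -x^2 + x - 5/2.
Indicial equation: r(r-1) + (1/4) r + (-5/2) = 0 -> roots r_1 = 2, r_2 = -5/4.
Take r = r_1 = 2. Let y(x) = x^r sum_{n>=0} a_n x^n with a_0 = 1.
Substitute y = x^r sum a_n x^n and match x^{r+n}. The recurrence is
  D(n) a_n + 1 a_{n-1} - 1 a_{n-2} = 0,  where D(n) = (r+n)(r+n-1) + (1/4)(r+n) + (-5/2).
  a_n = [-1 a_{n-1} + 1 a_{n-2}] / D(n).
Since the indicial polynomial factors as (r - r_1)(r - r_2), D(n) = (r_1 + n - r_1)(r_1 + n - r_2) = n(n + 13/4).
Evaluating step by step (a_0 = 1):
  n = 1: D(1) = 1(1 + 13/4) = 17/4; numerator = -1(1) = -1; a_1 = (-1)/(17/4) = -4/17
  n = 2: D(2) = 2(2 + 13/4) = 21/2; numerator = -1(-4/17) + 1(1) = 21/17; a_2 = (21/17)/(21/2) = 2/17
  n = 3: D(3) = 3(3 + 13/4) = 75/4; numerator = -1(2/17) + 1(-4/17) = -6/17; a_3 = (-6/17)/(75/4) = -8/425
  n = 4: D(4) = 4(4 + 13/4) = 29; numerator = -1(-8/425) + 1(2/17) = 58/425; a_4 = (58/425)/(29) = 2/425
  n = 5: D(5) = 5(5 + 13/4) = 165/4; numerator = -1(2/425) + 1(-8/425) = -2/85; a_5 = (-2/85)/(165/4) = -8/14025
  n = 6: D(6) = 6(6 + 13/4) = 111/2; numerator = -1(-8/14025) + 1(2/425) = 74/14025; a_6 = (74/14025)/(111/2) = 4/42075

r = 2; a_0 = 1; a_1 = -4/17; a_2 = 2/17; a_3 = -8/425; a_4 = 2/425; a_5 = -8/14025; a_6 = 4/42075


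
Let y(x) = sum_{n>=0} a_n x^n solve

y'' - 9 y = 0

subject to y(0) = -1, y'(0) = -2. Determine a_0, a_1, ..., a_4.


Ansatz: y(x) = sum_{n>=0} a_n x^n, so y'(x) = sum_{n>=1} n a_n x^(n-1) and y''(x) = sum_{n>=2} n(n-1) a_n x^(n-2).
Substitute into P(x) y'' + Q(x) y' + R(x) y = 0 with P(x) = 1, Q(x) = 0, R(x) = -9, and match powers of x.
Initial conditions: a_0 = -1, a_1 = -2.
Setting the coefficient of each power of x to zero and solving order by order (substituting the coefficients already found):
  x^0: 2 a_2 - 9 a_0 = 0  ->  2 a_2 = 9 a_0 = -9  ->  a_2 = -9/2
  x^1: 6 a_3 - 9 a_1 = 0  ->  6 a_3 = 9 a_1 = -18  ->  a_3 = -3
  x^2: 12 a_4 - 9 a_2 = 0  ->  12 a_4 = 9 a_2 = -81/2  ->  a_4 = -27/8
Truncated series: y(x) = -1 - 2 x - (9/2) x^2 - 3 x^3 - (27/8) x^4 + O(x^5).

a_0 = -1; a_1 = -2; a_2 = -9/2; a_3 = -3; a_4 = -27/8


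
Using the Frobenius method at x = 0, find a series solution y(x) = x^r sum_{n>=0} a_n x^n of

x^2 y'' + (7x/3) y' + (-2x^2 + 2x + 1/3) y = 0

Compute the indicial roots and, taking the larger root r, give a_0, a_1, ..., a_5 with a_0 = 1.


Write in Frobenius form y'' + (p(x)/x) y' + (q(x)/x^2) y = 0:
  p(x) = 7/3,  q(x) = -2x^2 + 2x + 1/3.
Indicial equation: r(r-1) + (7/3) r + (1/3) = 0 -> roots r_1 = -1/3, r_2 = -1.
Take r = r_1 = -1/3. Let y(x) = x^r sum_{n>=0} a_n x^n with a_0 = 1.
Substitute y = x^r sum a_n x^n and match x^{r+n}. The recurrence is
  D(n) a_n + 2 a_{n-1} - 2 a_{n-2} = 0,  where D(n) = (r+n)(r+n-1) + (7/3)(r+n) + (1/3).
  a_n = [-2 a_{n-1} + 2 a_{n-2}] / D(n).
Since the indicial polynomial factors as (r - r_1)(r - r_2), D(n) = (r_1 + n - r_1)(r_1 + n - r_2) = n(n + 2/3).
Evaluating step by step (a_0 = 1):
  n = 1: D(1) = 1(1 + 2/3) = 5/3; numerator = -2(1) = -2; a_1 = (-2)/(5/3) = -6/5
  n = 2: D(2) = 2(2 + 2/3) = 16/3; numerator = -2(-6/5) + 2(1) = 22/5; a_2 = (22/5)/(16/3) = 33/40
  n = 3: D(3) = 3(3 + 2/3) = 11; numerator = -2(33/40) + 2(-6/5) = -81/20; a_3 = (-81/20)/(11) = -81/220
  n = 4: D(4) = 4(4 + 2/3) = 56/3; numerator = -2(-81/220) + 2(33/40) = 105/44; a_4 = (105/44)/(56/3) = 45/352
  n = 5: D(5) = 5(5 + 2/3) = 85/3; numerator = -2(45/352) + 2(-81/220) = -873/880; a_5 = (-873/880)/(85/3) = -2619/74800

r = -1/3; a_0 = 1; a_1 = -6/5; a_2 = 33/40; a_3 = -81/220; a_4 = 45/352; a_5 = -2619/74800


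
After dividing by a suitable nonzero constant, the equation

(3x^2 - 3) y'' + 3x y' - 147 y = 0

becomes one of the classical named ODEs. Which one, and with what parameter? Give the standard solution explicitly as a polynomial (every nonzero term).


All three coefficients share the factor -3; dividing through by -3 gives  (1 - x^2) y'' - x y' + 49 y = 0.
This matches the Chebyshev equation (1 - x^2) y'' - x y' + n^2 y = 0 (note the -x y' term, not -2x y') with n^2 = 49, so n = 7; the polynomial solution is T_7(x).
With y = sum_k a_k x^k, matching x^k gives (k+2)(k+1) a_{k+2} = (k^2 - n^2) a_k = (k - 7)(k + 7) a_k. The right side vanishes at k = 7, so the series with the parity of 7 terminates at degree 7.
Standard normalization: leading coefficient of T_n is 2^(n-1), so a_7 = 2^6 = 64. Work downward with a_k = (k+1)(k+2) a_{k+2} / ((k - 7)(k + 7)):
  a_5 = (6)(7)(64) / ((5 - 7)(5 + 7)) = 2688/(-24) = -112
  a_3 = (4)(5)(-112) / ((3 - 7)(3 + 7)) = -2240/(-40) = 56
  a_1 = (2)(3)(56) / ((1 - 7)(1 + 7)) = 336/(-48) = -7
Hence T_7(x) = 64 x^7 - 112 x^5 + 56 x^3 - 7 x.

T_7(x); series = 64 x^7 - 112 x^5 + 56 x^3 - 7 x


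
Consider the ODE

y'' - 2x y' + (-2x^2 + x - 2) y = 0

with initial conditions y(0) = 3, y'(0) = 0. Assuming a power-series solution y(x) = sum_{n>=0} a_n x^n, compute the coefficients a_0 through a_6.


Ansatz: y(x) = sum_{n>=0} a_n x^n, so y'(x) = sum_{n>=1} n a_n x^(n-1) and y''(x) = sum_{n>=2} n(n-1) a_n x^(n-2).
Substitute into P(x) y'' + Q(x) y' + R(x) y = 0 with P(x) = 1, Q(x) = -2x, R(x) = -2x^2 + x - 2, and match powers of x.
Initial conditions: a_0 = 3, a_1 = 0.
Setting the coefficient of each power of x to zero and solving order by order (substituting the coefficients already found):
  x^0: 2 a_2 - 2 a_0 = 0  ->  2 a_2 = 2 a_0 = 6  ->  a_2 = 3
  x^1: 6 a_3 - 4 a_1 + a_0 = 0  ->  6 a_3 = 4 a_1 - a_0 = -3  ->  a_3 = -1/2
  x^2: 12 a_4 - 6 a_2 + a_1 - 2 a_0 = 0  ->  12 a_4 = 6 a_2 - a_1 + 2 a_0 = 24  ->  a_4 = 2
  x^3: 20 a_5 - 8 a_3 + a_2 - 2 a_1 = 0  ->  20 a_5 = 8 a_3 - a_2 + 2 a_1 = -7  ->  a_5 = -7/20
  x^4: 30 a_6 - 10 a_4 + a_3 - 2 a_2 = 0  ->  30 a_6 = 10 a_4 - a_3 + 2 a_2 = 53/2  ->  a_6 = 53/60
Truncated series: y(x) = 3 + 3 x^2 - (1/2) x^3 + 2 x^4 - (7/20) x^5 + (53/60) x^6 + O(x^7).

a_0 = 3; a_1 = 0; a_2 = 3; a_3 = -1/2; a_4 = 2; a_5 = -7/20; a_6 = 53/60


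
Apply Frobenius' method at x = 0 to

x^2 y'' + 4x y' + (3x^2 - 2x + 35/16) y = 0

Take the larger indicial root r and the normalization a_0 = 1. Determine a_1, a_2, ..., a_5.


Write in Frobenius form y'' + (p(x)/x) y' + (q(x)/x^2) y = 0:
  p(x) = 4,  q(x) = 3x^2 - 2x + 35/16.
Indicial equation: r(r-1) + (4) r + (35/16) = 0 -> roots r_1 = -5/4, r_2 = -7/4.
Take r = r_1 = -5/4. Let y(x) = x^r sum_{n>=0} a_n x^n with a_0 = 1.
Substitute y = x^r sum a_n x^n and match x^{r+n}. The recurrence is
  D(n) a_n - 2 a_{n-1} + 3 a_{n-2} = 0,  where D(n) = (r+n)(r+n-1) + (4)(r+n) + (35/16).
  a_n = [2 a_{n-1} - 3 a_{n-2}] / D(n).
Since the indicial polynomial factors as (r - r_1)(r - r_2), D(n) = (r_1 + n - r_1)(r_1 + n - r_2) = n(n + 1/2).
Evaluating step by step (a_0 = 1):
  n = 1: D(1) = 1(1 + 1/2) = 3/2; numerator = 2(1) = 2; a_1 = (2)/(3/2) = 4/3
  n = 2: D(2) = 2(2 + 1/2) = 5; numerator = 2(4/3) - 3(1) = -1/3; a_2 = (-1/3)/(5) = -1/15
  n = 3: D(3) = 3(3 + 1/2) = 21/2; numerator = 2(-1/15) - 3(4/3) = -62/15; a_3 = (-62/15)/(21/2) = -124/315
  n = 4: D(4) = 4(4 + 1/2) = 18; numerator = 2(-124/315) - 3(-1/15) = -37/63; a_4 = (-37/63)/(18) = -37/1134
  n = 5: D(5) = 5(5 + 1/2) = 55/2; numerator = 2(-37/1134) - 3(-124/315) = 3163/2835; a_5 = (3163/2835)/(55/2) = 6326/155925

r = -5/4; a_0 = 1; a_1 = 4/3; a_2 = -1/15; a_3 = -124/315; a_4 = -37/1134; a_5 = 6326/155925


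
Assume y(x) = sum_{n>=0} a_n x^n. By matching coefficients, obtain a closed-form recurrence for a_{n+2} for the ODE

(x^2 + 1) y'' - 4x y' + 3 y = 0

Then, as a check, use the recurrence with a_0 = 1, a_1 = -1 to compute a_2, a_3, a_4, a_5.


Substitute y = sum_n a_n x^n.
(1 + 1 x^2) y'' contributes (n+2)(n+1) a_{n+2} + n(n-1) a_n at x^n.
-4 x y'(x) contributes -4 n a_n at x^n.
3 y(x) contributes 3 a_n at x^n.
Matching x^n: (n+2)(n+1) a_{n+2} + (n(n-1) - 4 n + 3) a_n = 0.
Thus a_{n+2} = (-n(n-1) + 4 n - 3) / ((n+1)(n+2)) * a_n.

Check with a_0 = 1, a_1 = -1 (apply the recurrence for n = 0, 1, 2, 3): a_0 = 1, a_1 = -1, a_2 = -3/2, a_3 = -1/6, a_4 = -3/8, a_5 = -1/40.

a_(n+2) = (-n(n-1) + 4 n - 3) / ((n+1)(n+2)) * a_n; check: a_0 = 1, a_1 = -1, a_2 = -3/2, a_3 = -1/6, a_4 = -3/8, a_5 = -1/40


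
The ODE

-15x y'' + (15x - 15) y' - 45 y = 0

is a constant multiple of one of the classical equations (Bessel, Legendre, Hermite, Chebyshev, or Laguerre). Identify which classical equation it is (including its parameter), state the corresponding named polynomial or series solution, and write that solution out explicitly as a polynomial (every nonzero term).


All three coefficients share the factor -15; dividing through by -15 gives  x y'' + (1 - x) y' + 3 y = 0.
This matches the Laguerre equation x y'' + (1 - x) y' + n y = 0 with n = 3; the polynomial solution is L_3(x).
With y = sum_k a_k x^k, matching x^k gives (k+1)k a_{k+1} + (k+1) a_{k+1} - k a_k + n a_k = 0, i.e. (k+1)^2 a_{k+1} = (k - n) a_k = (k - 3) a_k. The right side vanishes at k = 3, so the series terminates at degree 3.
Standard normalization L_n(0) = 1 gives a_0 = 1. Work upward with a_{k+1} = (k - 3) a_k / (k+1)^2:
  a_1 = (0 - 3)(1) / 1^2 = -3/1 = -3
  a_2 = (1 - 3)(-3) / 2^2 = 6/4 = 3/2
  a_3 = (2 - 3)(3/2) / 3^2 = (-3/2)/9 = -1/6
Hence L_3(x) = -x^3/6 + 3 x^2/2 - 3 x + 1.

L_3(x); series = -x^3/6 + 3 x^2/2 - 3 x + 1


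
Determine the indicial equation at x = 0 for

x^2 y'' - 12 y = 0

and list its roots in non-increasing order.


Divide by x^2 to reach normal form y'' + P_1(x) y' + P_2(x) y = 0 with P_1(x) = 0 and P_2(x) = -12/x^2.
x = 0 is a singular point because the y-coefficient -12/x^2 has a pole at x = 0.
It is a regular singular point because x P_1(x) = p(x) = 0 and x^2 P_2(x) = q(x) = -12 are polynomials, hence analytic at x = 0.
p(0) = 0,  q(0) = -12.
Indicial equation: r(r-1) + p(0) r + q(0) = 0, i.e. r^2 + (p(0) - 1) r + q(0) = 0, i.e. r^2 - 1 r - 12 = 0.
Discriminant: (-1)^2 - 4(-12) = 49, so r = (1 ± 7)/2.
Solving: r_1 = 4, r_2 = -3.

indicial: r^2 - 1 r - 12 = 0; roots r_1 = 4, r_2 = -3


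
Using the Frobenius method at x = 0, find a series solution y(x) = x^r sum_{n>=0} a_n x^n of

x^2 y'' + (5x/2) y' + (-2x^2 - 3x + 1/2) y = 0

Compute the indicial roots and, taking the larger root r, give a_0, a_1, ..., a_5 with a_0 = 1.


Write in Frobenius form y'' + (p(x)/x) y' + (q(x)/x^2) y = 0:
  p(x) = 5/2,  q(x) = -2x^2 - 3x + 1/2.
Indicial equation: r(r-1) + (5/2) r + (1/2) = 0 -> roots r_1 = -1/2, r_2 = -1.
Take r = r_1 = -1/2. Let y(x) = x^r sum_{n>=0} a_n x^n with a_0 = 1.
Substitute y = x^r sum a_n x^n and match x^{r+n}. The recurrence is
  D(n) a_n - 3 a_{n-1} - 2 a_{n-2} = 0,  where D(n) = (r+n)(r+n-1) + (5/2)(r+n) + (1/2).
  a_n = [3 a_{n-1} + 2 a_{n-2}] / D(n).
Since the indicial polynomial factors as (r - r_1)(r - r_2), D(n) = (r_1 + n - r_1)(r_1 + n - r_2) = n(n + 1/2).
Evaluating step by step (a_0 = 1):
  n = 1: D(1) = 1(1 + 1/2) = 3/2; numerator = 3(1) = 3; a_1 = (3)/(3/2) = 2
  n = 2: D(2) = 2(2 + 1/2) = 5; numerator = 3(2) + 2(1) = 8; a_2 = (8)/(5) = 8/5
  n = 3: D(3) = 3(3 + 1/2) = 21/2; numerator = 3(8/5) + 2(2) = 44/5; a_3 = (44/5)/(21/2) = 88/105
  n = 4: D(4) = 4(4 + 1/2) = 18; numerator = 3(88/105) + 2(8/5) = 40/7; a_4 = (40/7)/(18) = 20/63
  n = 5: D(5) = 5(5 + 1/2) = 55/2; numerator = 3(20/63) + 2(88/105) = 92/35; a_5 = (92/35)/(55/2) = 184/1925

r = -1/2; a_0 = 1; a_1 = 2; a_2 = 8/5; a_3 = 88/105; a_4 = 20/63; a_5 = 184/1925


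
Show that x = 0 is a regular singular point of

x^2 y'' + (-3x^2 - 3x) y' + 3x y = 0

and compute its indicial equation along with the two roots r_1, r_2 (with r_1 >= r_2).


Divide by x^2 to reach normal form y'' + P_1(x) y' + P_2(x) y = 0 with P_1(x) = -3 - 3/x and P_2(x) = 3/x.
x = 0 is a singular point because the y'-coefficient -3 - 3/x has a pole at x = 0 and the y-coefficient 3/x has a pole at x = 0.
It is a regular singular point because x P_1(x) = p(x) = -3x - 3 and x^2 P_2(x) = q(x) = 3x are polynomials, hence analytic at x = 0.
p(0) = -3,  q(0) = 0.
Indicial equation: r(r-1) + p(0) r + q(0) = 0, i.e. r^2 + (p(0) - 1) r + q(0) = 0, i.e. r^2 - 4 r = 0.
Discriminant: (-4)^2 - 4(0) = 16, so r = (4 ± 4)/2.
Solving: r_1 = 4, r_2 = 0.

indicial: r^2 - 4 r = 0; roots r_1 = 4, r_2 = 0


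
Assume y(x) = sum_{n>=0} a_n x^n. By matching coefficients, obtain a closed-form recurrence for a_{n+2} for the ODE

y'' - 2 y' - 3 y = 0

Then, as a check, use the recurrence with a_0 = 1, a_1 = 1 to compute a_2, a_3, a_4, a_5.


Substitute y = sum_n a_n x^n.
y''(x) has coefficient (n+2)(n+1) a_{n+2} at x^n;
-2 y'(x) has coefficient -2 (n+1) a_{n+1} at x^n;
-3 y(x) has coefficient -3 a_n at x^n.
Matching x^n: (n+2)(n+1) a_{n+2} - 2 (n+1) a_{n+1} - 3 a_n = 0.
Thus a_{n+2} = [2 (n+1) a_{n+1} + 3 a_n] / ((n+1)(n+2)).

Check with a_0 = 1, a_1 = 1 (apply the recurrence for n = 0, 1, 2, 3): a_0 = 1, a_1 = 1, a_2 = 5/2, a_3 = 13/6, a_4 = 41/24, a_5 = 121/120.

a_(n+2) = [2 (n+1) a_(n+1) + 3 a_n] / ((n+1)(n+2)); check: a_0 = 1, a_1 = 1, a_2 = 5/2, a_3 = 13/6, a_4 = 41/24, a_5 = 121/120


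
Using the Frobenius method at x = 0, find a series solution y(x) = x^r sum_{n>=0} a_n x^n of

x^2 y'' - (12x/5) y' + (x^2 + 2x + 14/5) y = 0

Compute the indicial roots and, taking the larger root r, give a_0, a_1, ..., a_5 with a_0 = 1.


Write in Frobenius form y'' + (p(x)/x) y' + (q(x)/x^2) y = 0:
  p(x) = -12/5,  q(x) = x^2 + 2x + 14/5.
Indicial equation: r(r-1) + (-12/5) r + (14/5) = 0 -> roots r_1 = 2, r_2 = 7/5.
Take r = r_1 = 2. Let y(x) = x^r sum_{n>=0} a_n x^n with a_0 = 1.
Substitute y = x^r sum a_n x^n and match x^{r+n}. The recurrence is
  D(n) a_n + 2 a_{n-1} + 1 a_{n-2} = 0,  where D(n) = (r+n)(r+n-1) + (-12/5)(r+n) + (14/5).
  a_n = [-2 a_{n-1} - 1 a_{n-2}] / D(n).
Since the indicial polynomial factors as (r - r_1)(r - r_2), D(n) = (r_1 + n - r_1)(r_1 + n - r_2) = n(n + 3/5).
Evaluating step by step (a_0 = 1):
  n = 1: D(1) = 1(1 + 3/5) = 8/5; numerator = -2(1) = -2; a_1 = (-2)/(8/5) = -5/4
  n = 2: D(2) = 2(2 + 3/5) = 26/5; numerator = -2(-5/4) - 1(1) = 3/2; a_2 = (3/2)/(26/5) = 15/52
  n = 3: D(3) = 3(3 + 3/5) = 54/5; numerator = -2(15/52) - 1(-5/4) = 35/52; a_3 = (35/52)/(54/5) = 175/2808
  n = 4: D(4) = 4(4 + 3/5) = 92/5; numerator = -2(175/2808) - 1(15/52) = -145/351; a_4 = (-145/351)/(92/5) = -725/32292
  n = 5: D(5) = 5(5 + 3/5) = 28; numerator = -2(-725/32292) - 1(175/2808) = -125/7176; a_5 = (-125/7176)/(28) = -125/200928

r = 2; a_0 = 1; a_1 = -5/4; a_2 = 15/52; a_3 = 175/2808; a_4 = -725/32292; a_5 = -125/200928


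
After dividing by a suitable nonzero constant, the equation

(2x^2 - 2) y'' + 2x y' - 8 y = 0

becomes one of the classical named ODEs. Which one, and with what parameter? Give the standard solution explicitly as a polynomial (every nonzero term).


All three coefficients share the factor -2; dividing through by -2 gives  (1 - x^2) y'' - x y' + 4 y = 0.
This matches the Chebyshev equation (1 - x^2) y'' - x y' + n^2 y = 0 (note the -x y' term, not -2x y') with n^2 = 4, so n = 2; the polynomial solution is T_2(x).
With y = sum_k a_k x^k, matching x^k gives (k+2)(k+1) a_{k+2} = (k^2 - n^2) a_k = (k - 2)(k + 2) a_k. The right side vanishes at k = 2, so the series with the parity of 2 terminates at degree 2.
Standard normalization: leading coefficient of T_n is 2^(n-1), so a_2 = 2^1 = 2. Work downward with a_k = (k+1)(k+2) a_{k+2} / ((k - 2)(k + 2)):
  a_0 = (1)(2)(2) / ((0 - 2)(0 + 2)) = 4/(-4) = -1
Hence T_2(x) = 2 x^2 - 1.

T_2(x); series = 2 x^2 - 1


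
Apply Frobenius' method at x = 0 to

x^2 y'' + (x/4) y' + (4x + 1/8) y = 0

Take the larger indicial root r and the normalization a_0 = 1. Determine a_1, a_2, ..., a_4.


Write in Frobenius form y'' + (p(x)/x) y' + (q(x)/x^2) y = 0:
  p(x) = 1/4,  q(x) = 4x + 1/8.
Indicial equation: r(r-1) + (1/4) r + (1/8) = 0 -> roots r_1 = 1/2, r_2 = 1/4.
Take r = r_1 = 1/2. Let y(x) = x^r sum_{n>=0} a_n x^n with a_0 = 1.
Substitute y = x^r sum a_n x^n and match x^{r+n}. The recurrence is
  D(n) a_n + 4 a_{n-1} = 0,  where D(n) = (r+n)(r+n-1) + (1/4)(r+n) + (1/8).
  a_n = -4 / D(n) * a_{n-1}.
Since the indicial polynomial factors as (r - r_1)(r - r_2), D(n) = (r_1 + n - r_1)(r_1 + n - r_2) = n(n + 1/4).
Evaluating step by step (a_0 = 1):
  n = 1: D(1) = 1(1 + 1/4) = 5/4; numerator = -4(1) = -4; a_1 = (-4)/(5/4) = -16/5
  n = 2: D(2) = 2(2 + 1/4) = 9/2; numerator = -4(-16/5) = 64/5; a_2 = (64/5)/(9/2) = 128/45
  n = 3: D(3) = 3(3 + 1/4) = 39/4; numerator = -4(128/45) = -512/45; a_3 = (-512/45)/(39/4) = -2048/1755
  n = 4: D(4) = 4(4 + 1/4) = 17; numerator = -4(-2048/1755) = 8192/1755; a_4 = (8192/1755)/(17) = 8192/29835

r = 1/2; a_0 = 1; a_1 = -16/5; a_2 = 128/45; a_3 = -2048/1755; a_4 = 8192/29835


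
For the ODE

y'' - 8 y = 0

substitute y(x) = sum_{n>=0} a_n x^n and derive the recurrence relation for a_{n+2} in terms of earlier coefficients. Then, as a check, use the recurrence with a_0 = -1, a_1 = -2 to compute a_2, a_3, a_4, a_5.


Substitute y = sum_n a_n x^n into y'' + (const) y = 0.
y''(x) = sum_{n>=0} (n+2)(n+1) a_{n+2} x^n.
The ODE becomes sum_n [(n+2)(n+1) a_{n+2} - 8 a_n] x^n = 0.
Setting each coefficient to zero gives the recurrence:
  (n+2)(n+1) a_{n+2} - 8 a_n = 0,
  a_{n+2} = 8 / ((n+1)(n+2)) a_n.

Check with a_0 = -1, a_1 = -2 (apply the recurrence for n = 0, 1, 2, 3): a_0 = -1, a_1 = -2, a_2 = -4, a_3 = -8/3, a_4 = -8/3, a_5 = -16/15.

a_{n+2} = 8/((n+1)(n+2)) * a_n; check: a_0 = -1, a_1 = -2, a_2 = -4, a_3 = -8/3, a_4 = -8/3, a_5 = -16/15


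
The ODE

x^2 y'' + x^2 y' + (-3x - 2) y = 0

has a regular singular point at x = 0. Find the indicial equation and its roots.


Divide by x^2 to reach normal form y'' + P_1(x) y' + P_2(x) y = 0 with P_1(x) = 1 and P_2(x) = -3/x - 2/x^2.
x = 0 is a singular point because the y-coefficient -3/x - 2/x^2 has a pole at x = 0.
It is a regular singular point because x P_1(x) = p(x) = x and x^2 P_2(x) = q(x) = -3x - 2 are polynomials, hence analytic at x = 0.
p(0) = 0,  q(0) = -2.
Indicial equation: r(r-1) + p(0) r + q(0) = 0, i.e. r^2 + (p(0) - 1) r + q(0) = 0, i.e. r^2 - 1 r - 2 = 0.
Discriminant: (-1)^2 - 4(-2) = 9, so r = (1 ± 3)/2.
Solving: r_1 = 2, r_2 = -1.

indicial: r^2 - 1 r - 2 = 0; roots r_1 = 2, r_2 = -1


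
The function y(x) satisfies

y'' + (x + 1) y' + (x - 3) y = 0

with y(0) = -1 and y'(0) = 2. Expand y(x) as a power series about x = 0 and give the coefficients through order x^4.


Ansatz: y(x) = sum_{n>=0} a_n x^n, so y'(x) = sum_{n>=1} n a_n x^(n-1) and y''(x) = sum_{n>=2} n(n-1) a_n x^(n-2).
Substitute into P(x) y'' + Q(x) y' + R(x) y = 0 with P(x) = 1, Q(x) = x + 1, R(x) = x - 3, and match powers of x.
Initial conditions: a_0 = -1, a_1 = 2.
Setting the coefficient of each power of x to zero and solving order by order (substituting the coefficients already found):
  x^0: 2 a_2 + a_1 - 3 a_0 = 0  ->  2 a_2 = -a_1 + 3 a_0 = -5  ->  a_2 = -5/2
  x^1: 6 a_3 + 2 a_2 - 2 a_1 + a_0 = 0  ->  6 a_3 = -2 a_2 + 2 a_1 - a_0 = 10  ->  a_3 = 5/3
  x^2: 12 a_4 + 3 a_3 - a_2 + a_1 = 0  ->  12 a_4 = -3 a_3 + a_2 - a_1 = -19/2  ->  a_4 = -19/24
Truncated series: y(x) = -1 + 2 x - (5/2) x^2 + (5/3) x^3 - (19/24) x^4 + O(x^5).

a_0 = -1; a_1 = 2; a_2 = -5/2; a_3 = 5/3; a_4 = -19/24


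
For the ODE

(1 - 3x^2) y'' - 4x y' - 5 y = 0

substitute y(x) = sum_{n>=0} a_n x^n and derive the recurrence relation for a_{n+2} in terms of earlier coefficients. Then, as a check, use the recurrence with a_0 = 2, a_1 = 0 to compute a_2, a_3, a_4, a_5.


Substitute y = sum_n a_n x^n.
(1 - 3 x^2) y'' contributes (n+2)(n+1) a_{n+2} - 3 n(n-1) a_n at x^n.
-4 x y'(x) contributes -4 n a_n at x^n.
-5 y(x) contributes -5 a_n at x^n.
Matching x^n: (n+2)(n+1) a_{n+2} + (-3 n(n-1) - 4 n - 5) a_n = 0.
Thus a_{n+2} = (3 n(n-1) + 4 n + 5) / ((n+1)(n+2)) * a_n.

Check with a_0 = 2, a_1 = 0 (apply the recurrence for n = 0, 1, 2, 3): a_0 = 2, a_1 = 0, a_2 = 5, a_3 = 0, a_4 = 95/12, a_5 = 0.

a_(n+2) = (3 n(n-1) + 4 n + 5) / ((n+1)(n+2)) * a_n; check: a_0 = 2, a_1 = 0, a_2 = 5, a_3 = 0, a_4 = 95/12, a_5 = 0


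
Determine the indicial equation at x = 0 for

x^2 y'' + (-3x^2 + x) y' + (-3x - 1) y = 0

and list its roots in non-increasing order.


Divide by x^2 to reach normal form y'' + P_1(x) y' + P_2(x) y = 0 with P_1(x) = -3 + 1/x and P_2(x) = -3/x - 1/x^2.
x = 0 is a singular point because the y'-coefficient -3 + 1/x has a pole at x = 0 and the y-coefficient -3/x - 1/x^2 has a pole at x = 0.
It is a regular singular point because x P_1(x) = p(x) = 1 - 3x and x^2 P_2(x) = q(x) = -3x - 1 are polynomials, hence analytic at x = 0.
p(0) = 1,  q(0) = -1.
Indicial equation: r(r-1) + p(0) r + q(0) = 0, i.e. r^2 + (p(0) - 1) r + q(0) = 0, i.e. r^2 - 1 = 0.
Discriminant: (0)^2 - 4(-1) = 4, so r = (0 ± 2)/2.
Solving: r_1 = 1, r_2 = -1.

indicial: r^2 - 1 = 0; roots r_1 = 1, r_2 = -1


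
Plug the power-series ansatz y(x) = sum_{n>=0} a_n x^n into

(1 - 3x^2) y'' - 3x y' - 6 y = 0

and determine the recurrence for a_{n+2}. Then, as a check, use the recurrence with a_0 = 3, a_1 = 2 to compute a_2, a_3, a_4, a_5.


Substitute y = sum_n a_n x^n.
(1 - 3 x^2) y'' contributes (n+2)(n+1) a_{n+2} - 3 n(n-1) a_n at x^n.
-3 x y'(x) contributes -3 n a_n at x^n.
-6 y(x) contributes -6 a_n at x^n.
Matching x^n: (n+2)(n+1) a_{n+2} + (-3 n(n-1) - 3 n - 6) a_n = 0.
Thus a_{n+2} = (3 n(n-1) + 3 n + 6) / ((n+1)(n+2)) * a_n.

Check with a_0 = 3, a_1 = 2 (apply the recurrence for n = 0, 1, 2, 3): a_0 = 3, a_1 = 2, a_2 = 9, a_3 = 3, a_4 = 27/2, a_5 = 99/20.

a_(n+2) = (3 n(n-1) + 3 n + 6) / ((n+1)(n+2)) * a_n; check: a_0 = 3, a_1 = 2, a_2 = 9, a_3 = 3, a_4 = 27/2, a_5 = 99/20
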